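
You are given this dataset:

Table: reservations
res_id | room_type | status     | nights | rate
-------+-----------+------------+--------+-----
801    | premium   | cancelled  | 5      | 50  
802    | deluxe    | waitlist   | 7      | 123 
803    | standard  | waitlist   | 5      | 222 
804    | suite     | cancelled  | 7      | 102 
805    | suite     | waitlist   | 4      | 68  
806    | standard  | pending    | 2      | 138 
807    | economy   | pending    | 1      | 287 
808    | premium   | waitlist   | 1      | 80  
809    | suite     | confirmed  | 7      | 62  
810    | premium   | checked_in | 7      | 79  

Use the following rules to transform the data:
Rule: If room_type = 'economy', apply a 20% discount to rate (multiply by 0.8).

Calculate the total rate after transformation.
1153.6

Step 1: Records with room_type = 'economy' have total rate = 287
Step 2: Apply multiplier: 287 × 0.8 = 229.6
Step 3: Other records total: 924
Step 4: Final sum = 229.6 + 924 = 1153.6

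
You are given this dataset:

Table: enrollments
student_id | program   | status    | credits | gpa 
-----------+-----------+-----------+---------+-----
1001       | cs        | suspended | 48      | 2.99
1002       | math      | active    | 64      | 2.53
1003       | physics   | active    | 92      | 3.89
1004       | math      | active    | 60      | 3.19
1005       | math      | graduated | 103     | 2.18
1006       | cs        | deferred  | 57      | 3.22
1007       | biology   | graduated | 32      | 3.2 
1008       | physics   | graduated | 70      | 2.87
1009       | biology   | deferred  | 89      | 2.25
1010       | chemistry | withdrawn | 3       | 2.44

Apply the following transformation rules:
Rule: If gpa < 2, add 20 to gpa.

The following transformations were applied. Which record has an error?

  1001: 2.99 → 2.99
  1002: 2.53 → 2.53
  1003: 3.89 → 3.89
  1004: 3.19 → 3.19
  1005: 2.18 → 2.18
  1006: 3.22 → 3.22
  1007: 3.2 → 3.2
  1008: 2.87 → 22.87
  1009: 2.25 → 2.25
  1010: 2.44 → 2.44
Record 1008 has an error. The correct transformed value should be 2.87, not 22.87.

Step 1: Check each record against the rule
Step 2: Record 1008 has gpa = 2.87
Step 3: Since 2.87 >= 2, the bonus should not have been applied
Step 4: Correct value = 2.87, but claimed value = 22.87
Conclusion: Record 1008 has the error.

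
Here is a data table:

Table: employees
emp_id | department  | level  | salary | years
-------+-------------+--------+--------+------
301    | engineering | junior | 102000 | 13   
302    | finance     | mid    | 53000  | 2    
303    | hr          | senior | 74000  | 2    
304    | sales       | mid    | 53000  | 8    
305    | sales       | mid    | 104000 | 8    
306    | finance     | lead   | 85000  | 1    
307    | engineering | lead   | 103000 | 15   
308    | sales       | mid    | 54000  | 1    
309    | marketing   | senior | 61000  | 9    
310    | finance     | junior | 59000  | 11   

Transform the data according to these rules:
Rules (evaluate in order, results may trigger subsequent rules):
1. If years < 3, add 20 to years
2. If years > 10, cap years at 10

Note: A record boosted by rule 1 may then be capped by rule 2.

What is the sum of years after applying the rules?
95

Step 1: Apply rule 1 to records with years < 3
  - 4 records get bonus of 20
  - Of these, 4 records then exceed 10 and get capped
Step 2: Apply rule 2 to records with years > 10
  - 3 records (original) are capped
Step 3: Calculate final sum = 95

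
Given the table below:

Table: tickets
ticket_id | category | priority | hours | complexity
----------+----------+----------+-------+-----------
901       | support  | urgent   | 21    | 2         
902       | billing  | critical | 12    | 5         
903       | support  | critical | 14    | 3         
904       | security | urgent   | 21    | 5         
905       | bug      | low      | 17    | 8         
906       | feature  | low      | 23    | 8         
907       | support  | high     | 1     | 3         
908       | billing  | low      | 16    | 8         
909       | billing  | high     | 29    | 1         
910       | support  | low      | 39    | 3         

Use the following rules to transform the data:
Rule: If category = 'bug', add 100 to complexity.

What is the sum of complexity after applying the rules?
146

Step 1: Count records where category = 'bug': 1
Step 2: Total bonus added: 1 × 100 = 100
Step 3: Original sum of complexity: 46
Step 4: Final sum = 46 + 100 = 146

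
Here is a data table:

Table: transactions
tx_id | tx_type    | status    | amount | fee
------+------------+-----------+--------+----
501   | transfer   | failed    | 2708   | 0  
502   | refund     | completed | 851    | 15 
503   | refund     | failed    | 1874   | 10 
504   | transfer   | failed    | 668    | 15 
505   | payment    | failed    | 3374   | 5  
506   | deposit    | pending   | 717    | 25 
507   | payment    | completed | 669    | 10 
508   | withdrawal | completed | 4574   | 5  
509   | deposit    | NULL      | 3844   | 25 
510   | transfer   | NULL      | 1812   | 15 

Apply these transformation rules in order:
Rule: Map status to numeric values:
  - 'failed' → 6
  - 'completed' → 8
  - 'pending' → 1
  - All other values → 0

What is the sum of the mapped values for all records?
49

Step 1: Apply mapping to each record
Step 2: Count by status:
  'failed': 4 records × 6 = 24
  'completed': 3 records × 8 = 24
  'pending': 1 records × 1 = 1
Step 3: Sum all mapped values = 49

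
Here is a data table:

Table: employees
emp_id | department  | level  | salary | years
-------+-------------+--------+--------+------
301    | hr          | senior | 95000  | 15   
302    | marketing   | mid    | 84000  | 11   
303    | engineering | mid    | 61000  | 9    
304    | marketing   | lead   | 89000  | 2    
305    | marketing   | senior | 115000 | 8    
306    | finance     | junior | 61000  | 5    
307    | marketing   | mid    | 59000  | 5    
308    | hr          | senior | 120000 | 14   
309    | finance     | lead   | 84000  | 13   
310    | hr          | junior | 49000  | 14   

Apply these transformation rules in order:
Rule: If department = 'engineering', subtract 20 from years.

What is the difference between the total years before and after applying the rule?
20

Step 1: Original sum of years = 96
Step 2: 1 records have department = 'engineering'
Step 3: Each affected record changes by -20
Step 4: Total change = 1 × -20 = -20
Step 5: New sum = 96 + -20 = 76
Step 6: Difference = |76 - 96| = 20
        (Sum decreased by 20)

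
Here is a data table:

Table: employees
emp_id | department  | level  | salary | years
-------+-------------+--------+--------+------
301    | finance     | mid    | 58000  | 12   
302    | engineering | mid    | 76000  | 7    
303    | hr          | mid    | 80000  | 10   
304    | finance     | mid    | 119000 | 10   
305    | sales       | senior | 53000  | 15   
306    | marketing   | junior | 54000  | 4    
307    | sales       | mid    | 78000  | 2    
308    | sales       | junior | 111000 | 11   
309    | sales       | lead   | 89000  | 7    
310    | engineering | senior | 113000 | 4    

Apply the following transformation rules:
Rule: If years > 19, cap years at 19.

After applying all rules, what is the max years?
15

Step 1: Original maximum years = 15
Step 2: Check cap of 19 against maximum
Step 3: No records exceed the cap (max 15 <= cap 19), so no capping applies
Step 4: Maximum after transformation = 15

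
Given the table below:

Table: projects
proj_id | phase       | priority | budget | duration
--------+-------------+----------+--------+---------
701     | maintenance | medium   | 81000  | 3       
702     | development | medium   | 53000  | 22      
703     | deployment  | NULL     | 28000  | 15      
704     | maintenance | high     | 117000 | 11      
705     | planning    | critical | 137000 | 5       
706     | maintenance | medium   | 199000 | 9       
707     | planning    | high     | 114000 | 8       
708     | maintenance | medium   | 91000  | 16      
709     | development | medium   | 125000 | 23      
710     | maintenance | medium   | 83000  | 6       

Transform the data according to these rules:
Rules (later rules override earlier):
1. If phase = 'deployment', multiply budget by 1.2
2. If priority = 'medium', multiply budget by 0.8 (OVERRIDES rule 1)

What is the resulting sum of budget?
907200.0

Step 1: Rule 2 takes priority for records with priority = 'medium'
  - 6 records: 632000 × 0.8 = 505600.0
Step 2: Rule 1 applies to remaining records with phase = 'deployment'
  - 1 records: 28000 × 1.2 = 33600.0
Step 3: Other records unchanged: 368000
Step 4: Final sum = 505600.0 + 33600.0 + 368000 = 907200.0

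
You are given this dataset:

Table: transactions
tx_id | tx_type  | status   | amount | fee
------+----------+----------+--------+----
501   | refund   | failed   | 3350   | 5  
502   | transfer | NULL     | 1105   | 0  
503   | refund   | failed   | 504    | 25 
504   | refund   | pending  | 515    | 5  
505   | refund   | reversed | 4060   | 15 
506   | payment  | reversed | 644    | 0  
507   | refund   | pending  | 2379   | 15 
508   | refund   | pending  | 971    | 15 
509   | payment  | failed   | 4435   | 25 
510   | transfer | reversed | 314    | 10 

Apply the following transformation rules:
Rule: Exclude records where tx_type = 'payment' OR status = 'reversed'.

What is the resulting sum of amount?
8824

Step 1: Find records where tx_type = 'payment' OR status = 'reversed'
Step 2: 4 records match, summing to 9453
Step 3: Original sum: 18277
Step 4: Remaining sum = 18277 - 9453 = 8824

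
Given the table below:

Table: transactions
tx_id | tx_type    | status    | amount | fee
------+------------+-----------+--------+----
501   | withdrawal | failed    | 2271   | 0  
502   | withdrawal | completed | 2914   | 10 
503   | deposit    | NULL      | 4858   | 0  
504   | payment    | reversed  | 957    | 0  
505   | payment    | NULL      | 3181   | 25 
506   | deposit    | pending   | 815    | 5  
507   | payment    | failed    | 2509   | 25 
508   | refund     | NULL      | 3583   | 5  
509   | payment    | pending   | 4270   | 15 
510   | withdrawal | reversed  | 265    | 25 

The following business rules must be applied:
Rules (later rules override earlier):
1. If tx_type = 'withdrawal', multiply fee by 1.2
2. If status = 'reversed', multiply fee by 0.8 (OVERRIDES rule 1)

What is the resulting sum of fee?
107.0

Step 1: Rule 2 takes priority for records with status = 'reversed'
  - 2 records: 25 × 0.8 = 20.0
Step 2: Rule 1 applies to remaining records with tx_type = 'withdrawal'
  - 2 records: 10 × 1.2 = 12.0
Step 3: Other records unchanged: 75
Step 4: Final sum = 20.0 + 12.0 + 75 = 107.0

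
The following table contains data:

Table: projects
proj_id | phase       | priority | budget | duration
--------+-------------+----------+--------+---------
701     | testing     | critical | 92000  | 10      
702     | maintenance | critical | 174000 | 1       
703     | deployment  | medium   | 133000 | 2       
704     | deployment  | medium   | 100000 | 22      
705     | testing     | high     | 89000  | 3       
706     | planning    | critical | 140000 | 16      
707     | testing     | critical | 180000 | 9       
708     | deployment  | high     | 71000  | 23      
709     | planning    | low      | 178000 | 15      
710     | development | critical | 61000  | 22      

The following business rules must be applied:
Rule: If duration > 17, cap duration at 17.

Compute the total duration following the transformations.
107

Step 1: 3 records have duration > 17
Step 2: These records originally summed to 67
Step 3: After capping: 3 × 17 = 51
Step 4: Unaffected records sum: 56
Step 5: Final sum = 51 + 56 = 107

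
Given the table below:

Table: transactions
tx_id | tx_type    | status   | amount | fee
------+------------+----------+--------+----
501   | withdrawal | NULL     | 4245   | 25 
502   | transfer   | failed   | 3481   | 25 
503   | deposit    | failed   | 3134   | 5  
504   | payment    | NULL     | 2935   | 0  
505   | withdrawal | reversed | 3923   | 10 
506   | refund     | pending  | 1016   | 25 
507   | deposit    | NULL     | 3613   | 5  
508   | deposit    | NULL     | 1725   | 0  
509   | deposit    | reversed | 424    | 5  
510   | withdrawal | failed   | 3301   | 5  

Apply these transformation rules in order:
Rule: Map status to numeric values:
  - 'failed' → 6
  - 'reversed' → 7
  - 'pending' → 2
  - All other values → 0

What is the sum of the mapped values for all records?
34

Step 1: Apply mapping to each record
Step 2: Count by status:
  'failed': 3 records × 6 = 18
  'reversed': 2 records × 7 = 14
  'pending': 1 records × 2 = 2
Step 3: Sum all mapped values = 34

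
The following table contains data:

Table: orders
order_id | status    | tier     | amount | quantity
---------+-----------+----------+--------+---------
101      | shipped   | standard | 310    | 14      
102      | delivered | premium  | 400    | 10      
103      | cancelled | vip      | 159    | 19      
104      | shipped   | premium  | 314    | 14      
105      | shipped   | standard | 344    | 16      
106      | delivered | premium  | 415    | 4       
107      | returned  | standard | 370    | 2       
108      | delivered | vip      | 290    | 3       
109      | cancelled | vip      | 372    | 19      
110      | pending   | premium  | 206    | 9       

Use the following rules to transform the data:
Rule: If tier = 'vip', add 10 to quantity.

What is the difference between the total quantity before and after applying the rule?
30

Step 1: Original sum of quantity = 110
Step 2: 3 records have tier = 'vip'
Step 3: Each affected record changes by 10
Step 4: Total change = 3 × 10 = 30
Step 5: New sum = 110 + 30 = 140
Step 6: Difference = |140 - 110| = 30
        (Sum increased by 30)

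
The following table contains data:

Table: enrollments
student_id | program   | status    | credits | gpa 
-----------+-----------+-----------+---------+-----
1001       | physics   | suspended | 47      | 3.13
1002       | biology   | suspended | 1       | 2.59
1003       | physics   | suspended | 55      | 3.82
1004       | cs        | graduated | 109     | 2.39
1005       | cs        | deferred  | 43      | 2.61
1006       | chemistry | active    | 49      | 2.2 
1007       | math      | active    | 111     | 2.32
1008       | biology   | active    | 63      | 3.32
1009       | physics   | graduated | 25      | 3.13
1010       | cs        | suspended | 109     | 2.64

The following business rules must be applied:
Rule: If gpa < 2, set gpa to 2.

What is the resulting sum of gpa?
28.15

Step 1: 0 records have gpa < 2
Step 2: These records originally summed to 0
Step 3: After setting to minimum: 0 × 2 = 0
Step 4: Unaffected records sum: 28.15
Step 5: Final sum = 0 + 28.15 = 28.15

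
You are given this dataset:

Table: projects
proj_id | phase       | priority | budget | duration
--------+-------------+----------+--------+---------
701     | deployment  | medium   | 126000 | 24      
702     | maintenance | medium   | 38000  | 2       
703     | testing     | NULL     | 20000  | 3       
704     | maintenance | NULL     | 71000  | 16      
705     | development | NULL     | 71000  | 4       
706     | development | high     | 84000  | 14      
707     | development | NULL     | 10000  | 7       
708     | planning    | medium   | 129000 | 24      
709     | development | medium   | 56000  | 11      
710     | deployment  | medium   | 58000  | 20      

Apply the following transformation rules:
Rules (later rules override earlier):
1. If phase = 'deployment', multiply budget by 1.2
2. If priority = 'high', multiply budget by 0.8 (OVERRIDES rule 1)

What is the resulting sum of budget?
683000.0

Step 1: Rule 2 takes priority for records with priority = 'high'
  - 1 records: 84000 × 0.8 = 67200.0
Step 2: Rule 1 applies to remaining records with phase = 'deployment'
  - 2 records: 184000 × 1.2 = 220800.0
Step 3: Other records unchanged: 395000
Step 4: Final sum = 67200.0 + 220800.0 + 395000 = 683000.0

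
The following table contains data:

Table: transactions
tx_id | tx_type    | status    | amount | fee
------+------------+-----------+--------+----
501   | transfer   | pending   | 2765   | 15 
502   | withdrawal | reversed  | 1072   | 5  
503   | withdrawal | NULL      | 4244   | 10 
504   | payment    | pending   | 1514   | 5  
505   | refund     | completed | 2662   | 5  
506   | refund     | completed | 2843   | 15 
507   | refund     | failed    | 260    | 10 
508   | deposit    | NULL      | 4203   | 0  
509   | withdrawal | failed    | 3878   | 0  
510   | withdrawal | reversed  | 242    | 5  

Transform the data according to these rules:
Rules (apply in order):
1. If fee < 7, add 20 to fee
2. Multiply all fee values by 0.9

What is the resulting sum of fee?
171.0

Step 1: Apply Rule 1 - Add 20 to records with fee < 7
  - 6 records affected: 20 + (6 × 20) = 140
  - Unaffected records: 50
  - Sum after Rule 1: 190
Step 2: Apply Rule 2 - Multiply all by 0.9
  - 190 × 0.9 = 171.0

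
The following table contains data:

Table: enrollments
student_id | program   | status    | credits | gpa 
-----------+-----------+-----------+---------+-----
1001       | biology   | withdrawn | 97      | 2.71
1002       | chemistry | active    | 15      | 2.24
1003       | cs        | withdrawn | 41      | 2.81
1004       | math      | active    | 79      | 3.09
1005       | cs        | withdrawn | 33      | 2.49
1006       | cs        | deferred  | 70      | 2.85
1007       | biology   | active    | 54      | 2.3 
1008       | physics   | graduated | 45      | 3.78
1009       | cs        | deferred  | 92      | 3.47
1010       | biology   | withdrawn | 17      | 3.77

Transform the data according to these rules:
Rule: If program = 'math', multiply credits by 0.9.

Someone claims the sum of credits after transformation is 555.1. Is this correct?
No, the correct result is 535.1.

Step 1: Calculate the correct sum after transformation
Step 2: Apply multiplier 0.9 to records where program = 'math'
Step 3: Correct result = 535.1
Step 4: Claimed result = 555.1
Step 5: 535.1 ≠ 555.1
Conclusion: The claimed result is incorrect. The correct answer is 535.1.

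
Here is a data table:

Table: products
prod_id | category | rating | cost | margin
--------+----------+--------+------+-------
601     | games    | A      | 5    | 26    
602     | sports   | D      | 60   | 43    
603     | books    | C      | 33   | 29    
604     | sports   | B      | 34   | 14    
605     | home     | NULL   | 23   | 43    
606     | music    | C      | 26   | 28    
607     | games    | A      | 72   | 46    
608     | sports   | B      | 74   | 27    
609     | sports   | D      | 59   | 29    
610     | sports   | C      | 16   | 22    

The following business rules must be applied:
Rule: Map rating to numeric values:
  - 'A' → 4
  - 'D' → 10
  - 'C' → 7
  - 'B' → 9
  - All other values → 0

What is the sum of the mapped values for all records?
67

Step 1: Apply mapping to each record
Step 2: Count by status:
  'A': 2 records × 4 = 8
  'D': 2 records × 10 = 20
  'C': 3 records × 7 = 21
  'B': 2 records × 9 = 18
Step 3: Sum all mapped values = 67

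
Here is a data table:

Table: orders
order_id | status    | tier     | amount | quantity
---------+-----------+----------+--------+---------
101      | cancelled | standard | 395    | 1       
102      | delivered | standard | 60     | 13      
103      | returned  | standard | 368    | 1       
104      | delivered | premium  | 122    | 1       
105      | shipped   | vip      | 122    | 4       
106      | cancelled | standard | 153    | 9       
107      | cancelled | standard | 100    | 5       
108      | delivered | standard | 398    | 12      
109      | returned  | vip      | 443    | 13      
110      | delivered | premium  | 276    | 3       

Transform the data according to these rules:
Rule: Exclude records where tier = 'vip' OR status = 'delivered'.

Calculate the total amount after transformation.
1016

Step 1: Find records where tier = 'vip' OR status = 'delivered'
Step 2: 6 records match, summing to 1421
Step 3: Original sum: 2437
Step 4: Remaining sum = 2437 - 1421 = 1016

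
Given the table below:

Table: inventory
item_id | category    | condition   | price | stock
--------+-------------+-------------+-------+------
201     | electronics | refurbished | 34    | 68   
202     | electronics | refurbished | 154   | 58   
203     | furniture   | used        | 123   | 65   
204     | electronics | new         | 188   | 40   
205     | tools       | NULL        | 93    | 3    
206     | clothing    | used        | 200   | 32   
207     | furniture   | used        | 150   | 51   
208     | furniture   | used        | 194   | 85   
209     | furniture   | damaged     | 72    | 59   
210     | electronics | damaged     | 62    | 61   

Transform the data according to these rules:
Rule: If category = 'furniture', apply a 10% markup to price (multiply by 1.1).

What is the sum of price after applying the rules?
1323.9

Step 1: Records with category = 'furniture' have total price = 539
Step 2: Apply multiplier: 539 × 1.1 = 592.9
Step 3: Other records total: 731
Step 4: Final sum = 592.9 + 731 = 1323.9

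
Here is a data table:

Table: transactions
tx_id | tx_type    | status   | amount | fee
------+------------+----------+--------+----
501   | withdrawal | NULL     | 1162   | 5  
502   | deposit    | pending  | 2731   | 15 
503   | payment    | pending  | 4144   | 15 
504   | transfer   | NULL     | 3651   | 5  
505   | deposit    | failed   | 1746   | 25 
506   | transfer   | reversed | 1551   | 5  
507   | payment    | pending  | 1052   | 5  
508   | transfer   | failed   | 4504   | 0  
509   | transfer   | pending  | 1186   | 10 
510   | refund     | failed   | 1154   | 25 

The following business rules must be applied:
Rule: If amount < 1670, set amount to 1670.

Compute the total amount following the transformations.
25126

Step 1: 5 records have amount < 1670
Step 2: These records originally summed to 6105
Step 3: After setting to minimum: 5 × 1670 = 8350
Step 4: Unaffected records sum: 16776
Step 5: Final sum = 8350 + 16776 = 25126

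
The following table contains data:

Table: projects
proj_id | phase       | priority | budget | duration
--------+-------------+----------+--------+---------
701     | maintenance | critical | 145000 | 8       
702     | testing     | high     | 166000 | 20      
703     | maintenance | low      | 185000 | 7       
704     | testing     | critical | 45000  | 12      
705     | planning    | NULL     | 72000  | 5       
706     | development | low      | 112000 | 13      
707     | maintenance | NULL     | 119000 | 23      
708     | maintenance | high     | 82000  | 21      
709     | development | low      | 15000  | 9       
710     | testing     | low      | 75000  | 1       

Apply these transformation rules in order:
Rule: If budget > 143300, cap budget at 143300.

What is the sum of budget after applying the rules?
949900

Step 1: 3 records have budget > 143300
Step 2: These records originally summed to 496000
Step 3: After capping: 3 × 143300 = 429900
Step 4: Unaffected records sum: 520000
Step 5: Final sum = 429900 + 520000 = 949900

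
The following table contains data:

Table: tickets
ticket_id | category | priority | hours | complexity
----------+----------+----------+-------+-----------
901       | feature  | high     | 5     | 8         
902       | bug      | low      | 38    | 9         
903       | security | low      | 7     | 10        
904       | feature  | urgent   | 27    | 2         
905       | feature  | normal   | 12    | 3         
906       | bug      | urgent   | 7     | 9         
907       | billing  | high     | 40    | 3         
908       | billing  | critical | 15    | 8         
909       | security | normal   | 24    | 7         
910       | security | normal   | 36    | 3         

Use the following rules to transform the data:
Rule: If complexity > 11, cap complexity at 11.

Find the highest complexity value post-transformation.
10

Step 1: Original maximum complexity = 10
Step 2: Check cap of 11 against maximum
Step 3: No records exceed the cap (max 10 <= cap 11), so no capping applies
Step 4: Maximum after transformation = 10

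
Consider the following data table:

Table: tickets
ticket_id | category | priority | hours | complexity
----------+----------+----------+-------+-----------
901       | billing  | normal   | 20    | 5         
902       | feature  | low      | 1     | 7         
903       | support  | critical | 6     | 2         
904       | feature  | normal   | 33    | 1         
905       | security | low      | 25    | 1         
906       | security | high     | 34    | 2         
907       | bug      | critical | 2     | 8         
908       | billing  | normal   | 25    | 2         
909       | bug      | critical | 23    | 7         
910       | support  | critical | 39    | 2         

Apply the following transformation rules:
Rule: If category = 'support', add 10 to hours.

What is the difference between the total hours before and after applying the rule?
20

Step 1: Original sum of hours = 208
Step 2: 2 records have category = 'support'
Step 3: Each affected record changes by 10
Step 4: Total change = 2 × 10 = 20
Step 5: New sum = 208 + 20 = 228
Step 6: Difference = |228 - 208| = 20
        (Sum increased by 20)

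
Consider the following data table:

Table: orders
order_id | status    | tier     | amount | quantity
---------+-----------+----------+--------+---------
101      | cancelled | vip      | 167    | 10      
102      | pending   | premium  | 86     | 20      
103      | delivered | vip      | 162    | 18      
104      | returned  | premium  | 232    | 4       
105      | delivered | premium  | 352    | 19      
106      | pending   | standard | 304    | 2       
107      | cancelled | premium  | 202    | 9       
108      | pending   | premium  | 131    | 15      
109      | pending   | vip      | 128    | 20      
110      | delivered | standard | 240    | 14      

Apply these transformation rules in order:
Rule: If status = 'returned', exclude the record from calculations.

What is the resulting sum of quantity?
127

Step 1: Identify records where status = 'returned'
Step 2: The excluded records sum to 4
Step 3: Original total quantity = 131
Step 4: Remaining total = 131 - 4 = 127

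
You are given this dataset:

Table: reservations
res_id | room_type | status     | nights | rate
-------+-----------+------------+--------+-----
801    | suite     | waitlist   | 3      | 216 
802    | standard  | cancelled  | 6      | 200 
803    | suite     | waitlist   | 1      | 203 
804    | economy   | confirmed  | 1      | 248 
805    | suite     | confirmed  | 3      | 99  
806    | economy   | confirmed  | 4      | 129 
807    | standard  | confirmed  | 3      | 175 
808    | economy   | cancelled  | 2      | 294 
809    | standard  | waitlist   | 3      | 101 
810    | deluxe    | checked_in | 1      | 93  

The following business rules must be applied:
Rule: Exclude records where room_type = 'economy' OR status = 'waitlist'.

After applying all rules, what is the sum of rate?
567

Step 1: Find records where room_type = 'economy' OR status = 'waitlist'
Step 2: 6 records match, summing to 1191
Step 3: Original sum: 1758
Step 4: Remaining sum = 1758 - 1191 = 567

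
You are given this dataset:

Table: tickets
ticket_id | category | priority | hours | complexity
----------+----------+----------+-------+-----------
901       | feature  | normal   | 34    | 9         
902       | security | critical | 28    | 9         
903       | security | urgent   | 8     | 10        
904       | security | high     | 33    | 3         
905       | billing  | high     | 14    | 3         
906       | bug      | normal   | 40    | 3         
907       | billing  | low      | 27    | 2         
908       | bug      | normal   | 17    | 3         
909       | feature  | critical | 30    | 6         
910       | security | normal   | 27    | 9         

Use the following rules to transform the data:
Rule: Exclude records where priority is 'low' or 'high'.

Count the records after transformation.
7

Step 1: Count records to exclude
  - 1 (low) + 2 (high) = 3 records
Step 2: Total records: 10
Step 3: Remaining = 10 - 3 = 7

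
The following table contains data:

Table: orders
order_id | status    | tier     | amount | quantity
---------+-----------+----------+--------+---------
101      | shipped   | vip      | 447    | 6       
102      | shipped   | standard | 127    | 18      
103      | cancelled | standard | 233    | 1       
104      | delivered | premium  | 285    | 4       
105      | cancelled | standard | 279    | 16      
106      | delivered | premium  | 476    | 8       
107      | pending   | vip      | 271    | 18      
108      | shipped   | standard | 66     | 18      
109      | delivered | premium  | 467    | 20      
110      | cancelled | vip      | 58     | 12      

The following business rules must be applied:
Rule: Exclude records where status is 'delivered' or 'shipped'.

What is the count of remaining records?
4

Step 1: Count records to exclude
  - 3 (delivered) + 3 (shipped) = 6 records
Step 2: Total records: 10
Step 3: Remaining = 10 - 6 = 4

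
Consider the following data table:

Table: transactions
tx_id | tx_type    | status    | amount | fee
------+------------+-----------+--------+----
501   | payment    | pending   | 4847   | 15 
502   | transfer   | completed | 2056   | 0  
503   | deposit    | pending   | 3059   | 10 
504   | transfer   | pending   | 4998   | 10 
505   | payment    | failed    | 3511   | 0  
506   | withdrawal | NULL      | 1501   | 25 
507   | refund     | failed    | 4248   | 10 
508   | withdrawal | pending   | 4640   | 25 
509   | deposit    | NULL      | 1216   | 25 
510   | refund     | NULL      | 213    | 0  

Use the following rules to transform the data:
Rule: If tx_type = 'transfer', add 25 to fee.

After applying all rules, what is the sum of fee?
170

Step 1: Count records where tx_type = 'transfer': 2
Step 2: Total bonus added: 2 × 25 = 50
Step 3: Original sum of fee: 120
Step 4: Final sum = 120 + 50 = 170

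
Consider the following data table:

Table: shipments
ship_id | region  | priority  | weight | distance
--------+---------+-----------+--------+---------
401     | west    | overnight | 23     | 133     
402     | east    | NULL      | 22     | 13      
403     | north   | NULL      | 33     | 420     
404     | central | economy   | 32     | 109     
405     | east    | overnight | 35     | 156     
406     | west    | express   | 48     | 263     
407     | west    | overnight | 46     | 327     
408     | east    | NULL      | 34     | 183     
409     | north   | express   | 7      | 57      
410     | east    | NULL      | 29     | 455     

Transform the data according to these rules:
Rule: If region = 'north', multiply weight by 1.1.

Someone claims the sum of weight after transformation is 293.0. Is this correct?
No, the correct result is 313.0.

Step 1: Calculate the correct sum after transformation
Step 2: Apply multiplier 1.1 to records where region = 'north'
Step 3: Correct result = 313.0
Step 4: Claimed result = 293.0
Step 5: 313.0 ≠ 293.0
Conclusion: The claimed result is incorrect. The correct answer is 313.0.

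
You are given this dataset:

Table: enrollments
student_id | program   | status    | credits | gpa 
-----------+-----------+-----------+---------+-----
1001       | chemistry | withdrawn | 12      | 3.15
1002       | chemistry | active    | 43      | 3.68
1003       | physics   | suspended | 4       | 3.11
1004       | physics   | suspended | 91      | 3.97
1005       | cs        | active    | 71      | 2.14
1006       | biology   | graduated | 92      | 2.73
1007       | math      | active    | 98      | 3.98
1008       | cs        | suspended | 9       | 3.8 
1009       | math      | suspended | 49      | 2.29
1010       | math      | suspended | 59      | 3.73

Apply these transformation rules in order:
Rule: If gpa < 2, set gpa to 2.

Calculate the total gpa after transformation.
32.58

Step 1: 0 records have gpa < 2
Step 2: These records originally summed to 0
Step 3: After setting to minimum: 0 × 2 = 0
Step 4: Unaffected records sum: 32.58
Step 5: Final sum = 0 + 32.58 = 32.58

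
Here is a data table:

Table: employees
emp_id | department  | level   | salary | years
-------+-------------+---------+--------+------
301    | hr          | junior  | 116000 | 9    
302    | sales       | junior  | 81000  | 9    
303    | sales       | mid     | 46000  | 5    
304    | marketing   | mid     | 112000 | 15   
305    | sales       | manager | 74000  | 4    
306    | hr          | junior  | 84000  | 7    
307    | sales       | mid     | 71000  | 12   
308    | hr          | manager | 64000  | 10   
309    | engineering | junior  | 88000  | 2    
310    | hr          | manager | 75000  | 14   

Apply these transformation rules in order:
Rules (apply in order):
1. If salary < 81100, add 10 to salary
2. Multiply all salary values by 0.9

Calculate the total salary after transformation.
729954.0

Step 1: Apply Rule 1 - Add 10 to records with salary < 81100
  - 6 records affected: 411000 + (6 × 10) = 411060
  - Unaffected records: 400000
  - Sum after Rule 1: 811060
Step 2: Apply Rule 2 - Multiply all by 0.9
  - 811060 × 0.9 = 729954.0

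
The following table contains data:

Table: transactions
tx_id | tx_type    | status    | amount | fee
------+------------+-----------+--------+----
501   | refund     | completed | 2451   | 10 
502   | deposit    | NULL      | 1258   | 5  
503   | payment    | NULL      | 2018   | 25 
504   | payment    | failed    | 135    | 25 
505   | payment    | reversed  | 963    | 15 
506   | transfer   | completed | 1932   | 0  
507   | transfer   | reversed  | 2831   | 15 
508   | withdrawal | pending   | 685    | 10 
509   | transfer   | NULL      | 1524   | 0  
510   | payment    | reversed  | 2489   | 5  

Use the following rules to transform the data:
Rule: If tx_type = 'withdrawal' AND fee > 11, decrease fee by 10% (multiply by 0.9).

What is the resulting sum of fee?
110

Step 1: Find records where tx_type = 'withdrawal' AND fee > 11
Step 2: 0 records match, summing to 0
Step 3: After multiplier: 0 × 0.9 = 0.0
Step 4: Unaffected records sum: 110
Step 5: Final sum = 0.0 + 110 = 110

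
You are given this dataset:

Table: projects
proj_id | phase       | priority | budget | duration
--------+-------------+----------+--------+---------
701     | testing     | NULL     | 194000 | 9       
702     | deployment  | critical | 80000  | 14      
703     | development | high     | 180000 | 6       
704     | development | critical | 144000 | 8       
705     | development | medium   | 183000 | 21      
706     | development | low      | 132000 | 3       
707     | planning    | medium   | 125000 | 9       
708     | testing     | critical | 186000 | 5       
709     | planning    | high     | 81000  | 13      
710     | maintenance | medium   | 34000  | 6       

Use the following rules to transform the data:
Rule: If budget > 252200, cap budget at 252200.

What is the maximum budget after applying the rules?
194000

Step 1: Original maximum budget = 194000
Step 2: Check cap of 252200 against maximum
Step 3: No records exceed the cap (max 194000 <= cap 252200), so no capping applies
Step 4: Maximum after transformation = 194000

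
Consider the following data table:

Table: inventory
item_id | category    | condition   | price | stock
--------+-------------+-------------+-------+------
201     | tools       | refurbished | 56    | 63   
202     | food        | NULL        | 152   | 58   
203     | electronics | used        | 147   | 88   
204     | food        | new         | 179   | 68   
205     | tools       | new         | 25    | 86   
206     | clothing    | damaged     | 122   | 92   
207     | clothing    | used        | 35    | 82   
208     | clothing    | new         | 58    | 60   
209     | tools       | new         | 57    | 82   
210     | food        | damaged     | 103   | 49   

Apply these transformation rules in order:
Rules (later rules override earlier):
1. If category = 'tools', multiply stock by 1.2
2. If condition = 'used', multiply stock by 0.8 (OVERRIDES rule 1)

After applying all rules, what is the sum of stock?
740.2

Step 1: Rule 2 takes priority for records with condition = 'used'
  - 2 records: 170 × 0.8 = 136.0
Step 2: Rule 1 applies to remaining records with category = 'tools'
  - 3 records: 231 × 1.2 = 277.2
Step 3: Other records unchanged: 327
Step 4: Final sum = 136.0 + 277.2 + 327 = 740.2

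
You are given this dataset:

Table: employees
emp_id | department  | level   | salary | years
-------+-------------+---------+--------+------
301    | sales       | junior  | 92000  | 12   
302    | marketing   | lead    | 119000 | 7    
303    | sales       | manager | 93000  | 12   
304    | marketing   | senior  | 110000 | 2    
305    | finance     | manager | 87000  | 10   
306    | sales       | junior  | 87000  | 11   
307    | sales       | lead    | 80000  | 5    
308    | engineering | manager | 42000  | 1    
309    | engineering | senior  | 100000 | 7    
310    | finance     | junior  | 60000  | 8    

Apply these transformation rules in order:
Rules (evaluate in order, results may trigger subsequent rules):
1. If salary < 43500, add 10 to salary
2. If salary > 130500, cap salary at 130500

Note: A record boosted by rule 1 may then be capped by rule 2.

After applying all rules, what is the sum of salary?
870010

Step 1: Apply rule 1 to records with salary < 43500
  - 1 records get bonus of 10
  - Of these, 0 records then exceed 130500 and get capped
Step 2: Apply rule 2 to records with salary > 130500
  - 0 records (original) are capped
Step 3: Calculate final sum = 870010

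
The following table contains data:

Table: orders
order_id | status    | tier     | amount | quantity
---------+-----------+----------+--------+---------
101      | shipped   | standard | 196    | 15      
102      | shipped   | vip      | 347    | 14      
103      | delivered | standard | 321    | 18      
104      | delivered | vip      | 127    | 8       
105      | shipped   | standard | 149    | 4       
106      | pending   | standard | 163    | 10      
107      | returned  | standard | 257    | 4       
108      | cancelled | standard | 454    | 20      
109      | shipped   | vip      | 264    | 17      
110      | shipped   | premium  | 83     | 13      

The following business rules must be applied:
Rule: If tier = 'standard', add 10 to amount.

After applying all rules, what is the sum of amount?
2421

Step 1: Count records where tier = 'standard': 6
Step 2: Total bonus added: 6 × 10 = 60
Step 3: Original sum of amount: 2361
Step 4: Final sum = 2361 + 60 = 2421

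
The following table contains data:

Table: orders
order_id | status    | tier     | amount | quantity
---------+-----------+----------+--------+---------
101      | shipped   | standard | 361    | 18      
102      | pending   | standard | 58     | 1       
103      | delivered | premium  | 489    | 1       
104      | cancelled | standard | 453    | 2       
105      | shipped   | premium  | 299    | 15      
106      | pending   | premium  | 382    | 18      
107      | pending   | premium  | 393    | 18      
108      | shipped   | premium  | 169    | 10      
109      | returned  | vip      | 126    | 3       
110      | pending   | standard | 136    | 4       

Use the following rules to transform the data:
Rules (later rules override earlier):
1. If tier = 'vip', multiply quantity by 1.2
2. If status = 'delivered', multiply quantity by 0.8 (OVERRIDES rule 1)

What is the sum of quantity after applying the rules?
90.4

Step 1: Rule 2 takes priority for records with status = 'delivered'
  - 1 records: 1 × 0.8 = 0.8
Step 2: Rule 1 applies to remaining records with tier = 'vip'
  - 1 records: 3 × 1.2 = 3.6
Step 3: Other records unchanged: 86
Step 4: Final sum = 0.8 + 3.6 + 86 = 90.4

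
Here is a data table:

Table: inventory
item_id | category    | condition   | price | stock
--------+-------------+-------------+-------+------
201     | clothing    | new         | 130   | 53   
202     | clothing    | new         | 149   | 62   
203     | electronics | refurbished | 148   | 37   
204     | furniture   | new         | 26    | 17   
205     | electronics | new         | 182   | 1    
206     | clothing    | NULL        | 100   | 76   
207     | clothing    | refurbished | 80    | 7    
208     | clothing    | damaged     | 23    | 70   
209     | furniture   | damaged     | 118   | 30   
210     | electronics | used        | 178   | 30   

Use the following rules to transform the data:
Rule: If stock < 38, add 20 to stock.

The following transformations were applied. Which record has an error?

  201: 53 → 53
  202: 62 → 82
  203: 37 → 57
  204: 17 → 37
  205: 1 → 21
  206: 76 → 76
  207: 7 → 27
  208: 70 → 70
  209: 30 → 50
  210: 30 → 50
Record 202 has an error. The correct transformed value should be 62, not 82.

Step 1: Check each record against the rule
Step 2: Record 202 has stock = 62
Step 3: Since 62 >= 38, the bonus should not have been applied
Step 4: Correct value = 62, but claimed value = 82
Conclusion: Record 202 has the error.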